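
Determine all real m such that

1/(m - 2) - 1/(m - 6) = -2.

m = 1.5505 or m = 6.4495

Multiply both sides by (m - 2)(m - 6):
(m - 6) - (m - 2) = -2(m - 2)(m - 6).
Expand and collect terms: -2m^2 + 16m - 20 = 0.
By the quadratic formula, m = (-16 +/- sqrt(96)) / -4, so m ~= 1.5505 or m ~= 6.4495.
Neither value makes a denominator zero (m != 2, m != 6), so both are valid.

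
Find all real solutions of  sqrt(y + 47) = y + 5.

Square both sides: y + 47 = (y + 5)^2.
Expand and rearrange: y^2 + 9y - 22 = 0.
Solving gives y = 2 or y = -11.
Check each candidate in the original equation:
  y = 2: sqrt(49) = 7, while y + 5 = 7 — valid.
  y = -11: sqrt(36) = 6, while y + 5 = -6 — extraneous.

y = 2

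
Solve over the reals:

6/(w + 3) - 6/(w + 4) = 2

w = -5.3028 or w = -1.6972

Multiply both sides by (w + 3)(w + 4):
6(w + 4) - 6(w + 3) = 2(w + 3)(w + 4).
Expand and collect terms: 2w² + 14w + 18 = 0.
By the quadratic formula, w = (-14 ± √52) / 4, so w ≈ -1.6972 or w ≈ -5.3028.
Neither value makes a denominator zero (w ≠ -3, w ≠ -4), so both are valid.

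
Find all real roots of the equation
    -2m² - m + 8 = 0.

Discriminant: (-1)² − 4·(-2)·8 = 65.
Quadratic formula: m = (1 ± √65) / (-4).
So m = -√(65)/4 - 1/4 ≈ -2.2656 or m = -1/4 + √(65)/4 ≈ 1.7656.

m = -2.2656 or m = 1.7656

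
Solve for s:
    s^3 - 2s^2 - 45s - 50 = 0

s = -5 or s = -1.217 or s = 8.217

Possible rational roots are divisors of -50. Testing s = -5 gives 0, so (s + 5) is a factor.
Divide: s^3 - 2s^2 - 45s - 50 = (s + 5)(s^2 - 7s - 10).
Apply the quadratic formula to s^2 - 7s - 10 = 0: s = (7 +/- sqrt(89))/2, i.e. s ~= 8.217 or s ~= -1.217.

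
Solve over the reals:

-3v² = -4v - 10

Rearrange to standard form: -3v² + 4v + 10 = 0.
Discriminant: (4)² − 4·(-3)·10 = 136.
Quadratic formula: v = (-4 ± √136) / (-6).
So v = 2/3 - √(34)/3 ≈ -1.277 or v = 2/3 + √(34)/3 ≈ 2.6103.

v = -1.277 or v = 2.6103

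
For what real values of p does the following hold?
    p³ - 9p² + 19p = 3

p = 0.1716 or p = 3 or p = 5.8284

Rearrange: p³ - 9p² + 19p - 3 = 0.
Possible rational roots are divisors of -3. Testing p = 3 gives 0, so (p - 3) is a factor.
Divide: p³ - 9p² + 19p - 3 = (p - 3)(p² - 6p + 1).
Apply the quadratic formula to p² - 6p + 1 = 0: p = (6 ± √32)/2, i.e. p ≈ 5.8284 or p ≈ 0.1716.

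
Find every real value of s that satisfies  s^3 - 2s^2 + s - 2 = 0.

s = 2

Possible rational roots are divisors of -2. Testing s = 2 gives 0, so (s - 2) is a factor.
Divide: s^3 - 2s^2 + s - 2 = (s - 2)(s^2 + 1).
The quadratic s^2 + 1 has discriminant -4 < 0, so no further real roots.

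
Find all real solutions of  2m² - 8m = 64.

Bring every term to one side: 2m² - 8m - 64 = 0.
Factor: 2(m - 8)(m + 4) = 0.
So m = 8 or m = -4.

m = -4 or m = 8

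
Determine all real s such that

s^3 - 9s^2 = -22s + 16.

s = 1.4384 or s = 2 or s = 5.5616

Rearrange: s^3 - 9s^2 + 22s - 16 = 0.
Possible rational roots are divisors of -16. Testing s = 2 gives 0, so (s - 2) is a factor.
Divide: s^3 - 9s^2 + 22s - 16 = (s - 2)(s^2 - 7s + 8).
Apply the quadratic formula to s^2 - 7s + 8 = 0: s = (7 +/- sqrt(17))/2, i.e. s ~= 5.5616 or s ~= 1.4384.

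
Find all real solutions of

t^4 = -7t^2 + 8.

Let u = t^2. The equation becomes u^2 + 7u - 8 = 0.
Factor: (u + 8)(u - 1) = 0, so u = -8 or u = 1.
t^2 = -8 < 0 has no real solution.
t^2 = 1 gives t = +/-1.

t = -1 or t = 1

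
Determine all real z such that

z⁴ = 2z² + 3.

z = -1.7321 or z = 1.7321

Let u = z². The equation becomes u² - 2u - 3 = 0.
Factor: (u + 1)(u - 3) = 0, so u = -1 or u = 3.
z² = -1 < 0 has no real solution.
z² = 3 gives z = ±√(3) ≈ ±1.7321.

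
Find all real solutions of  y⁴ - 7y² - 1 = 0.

Let u = y². The equation becomes u² - 7u - 1 = 0.
By the quadratic formula, u = 7/2 + √(53)/2 or u = 7/2 - √(53)/2.
y² = 7/2 + √(53)/2 gives y = ±√(7/2 + √(53)/2) ≈ ±2.6721.
y² = 7/2 - √(53)/2 < 0 has no real solution.

y = -2.6721 or y = 2.6721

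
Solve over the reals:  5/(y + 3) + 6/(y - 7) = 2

Multiply both sides by (y + 3)(y - 7):
5(y - 7) + 6(y + 3) = 2(y + 3)(y - 7).
Expand and collect terms: 2y^2 - 19y - 25 = 0.
By the quadratic formula, y = (19 +/- sqrt(561)) / 4, so y ~= 10.6714 or y ~= -1.1714.
Neither value makes a denominator zero (y != -3, y != 7), so both are valid.

y = -1.1714 or y = 10.6714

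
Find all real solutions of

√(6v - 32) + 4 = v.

v = 6 or v = 8

Isolate the radical: √(6v - 32) = v - 4.
Square both sides: 6v - 32 = (v - 4)².
Expand and rearrange: v² - 14v + 48 = 0.
Solving gives v = 8 or v = 6.
Check each candidate in the original equation:
  v = 8: √(16) = 4, while v - 4 = 4 — valid.
  v = 6: √(4) = 2, while v - 4 = 2 — valid.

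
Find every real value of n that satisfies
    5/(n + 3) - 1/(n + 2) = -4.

n = -4.118 or n = -1.882

Multiply both sides by (n + 3)(n + 2):
5(n + 2) - (n + 3) = -4(n + 3)(n + 2).
Expand and collect terms: -4n² - 24n - 31 = 0.
By the quadratic formula, n = (24 ± √80) / -8, so n ≈ -4.118 or n ≈ -1.882.
Neither value makes a denominator zero (n ≠ -3, n ≠ -2), so both are valid.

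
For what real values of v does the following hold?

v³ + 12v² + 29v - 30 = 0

v = -7.772 or v = -5 or v = 0.772

Possible rational roots are divisors of -30. Testing v = -5 gives 0, so (v + 5) is a factor.
Divide: v³ + 12v² + 29v - 30 = (v + 5)(v² + 7v - 6).
Apply the quadratic formula to v² + 7v - 6 = 0: v = (-7 ± √73)/2, i.e. v ≈ 0.772 or v ≈ -7.772.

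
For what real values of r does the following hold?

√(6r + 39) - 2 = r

r = 7

Isolate the radical: √(6r + 39) = r + 2.
Square both sides: 6r + 39 = (r + 2)².
Expand and rearrange: r² - 2r - 35 = 0.
Solving gives r = 7 or r = -5.
Check each candidate in the original equation:
  r = 7: √(81) = 9, while r + 2 = 9 — valid.
  r = -5: √(9) = 3, while r + 2 = -3 — extraneous.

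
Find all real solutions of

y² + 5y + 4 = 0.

Factor: (y + 4)(y + 1) = 0.
So y = -4 or y = -1.

y = -4 or y = -1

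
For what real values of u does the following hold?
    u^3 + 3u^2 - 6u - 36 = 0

u = 3

Possible rational roots are divisors of -36. Testing u = 3 gives 0, so (u - 3) is a factor.
Divide: u^3 + 3u^2 - 6u - 36 = (u - 3)(u^2 + 6u + 12).
The quadratic u^2 + 6u + 12 has discriminant -12 < 0, so no further real roots.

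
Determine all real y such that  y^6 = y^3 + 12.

y = -1.4422 or y = 1.5874

Let u = y^3. The equation becomes u^2 - u - 12 = 0.
Factor: (u + 3)(u - 4) = 0, so u = -3 or u = 4.
y^3 = -3 gives y = -(3)^(1/3) ~= -1.4422.
y^3 = 4 gives y = (4)^(1/3) ~= 1.5874.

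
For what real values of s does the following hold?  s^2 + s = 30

s = -6 or s = 5

Bring every term to one side: s^2 + s - 30 = 0.
Factor: (s - 5)(s + 6) = 0.
So s = 5 or s = -6.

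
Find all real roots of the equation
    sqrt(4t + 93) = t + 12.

Square both sides: 4t + 93 = (t + 12)^2.
Expand and rearrange: t^2 + 20t + 51 = 0.
Solving gives t = -3 or t = -17.
Check each candidate in the original equation:
  t = -3: sqrt(81) = 9, while t + 12 = 9 — valid.
  t = -17: sqrt(25) = 5, while t + 12 = -5 — extraneous.

t = -3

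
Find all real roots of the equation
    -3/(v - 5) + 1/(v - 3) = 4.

Multiply both sides by (v - 5)(v - 3):
-3(v - 3) + (v - 5) = 4(v - 5)(v - 3).
Expand and collect terms: 4v^2 - 30v + 56 = 0.
Factor or apply the quadratic formula: v = 4 or v = 3.5.
Neither value makes a denominator zero (v != 5, v != 3), so both are valid.

v = 3.5 or v = 4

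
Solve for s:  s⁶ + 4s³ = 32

Let u = s³. The equation becomes u² + 4u - 32 = 0.
Factor: (u - 4)(u + 8) = 0, so u = 4 or u = -8.
s³ = 4 gives s = ∛(4) ≈ 1.5874.
s³ = -8 gives s = -2.

s = -2 or s = 1.5874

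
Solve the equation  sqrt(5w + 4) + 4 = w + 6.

Isolate the radical: sqrt(5w + 4) = w + 2.
Square both sides: 5w + 4 = (w + 2)^2.
Expand and rearrange: w^2 - w = 0.
Solving gives w = 1 or w = 0.
Check each candidate in the original equation:
  w = 1: sqrt(9) = 3, while w + 2 = 3 — valid.
  w = 0: sqrt(4) = 2, while w + 2 = 2 — valid.

w = 0 or w = 1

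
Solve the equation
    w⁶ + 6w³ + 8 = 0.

w = -1.5874 or w = -1.2599

Let u = w³. The equation becomes u² + 6u + 8 = 0.
Factor: (u + 4)(u + 2) = 0, so u = -4 or u = -2.
w³ = -4 gives w = -∛(4) ≈ -1.5874.
w³ = -2 gives w = -∛(2) ≈ -1.2599.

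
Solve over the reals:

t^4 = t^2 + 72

Let u = t^2. The equation becomes u^2 - u - 72 = 0.
Factor: (u - 9)(u + 8) = 0, so u = 9 or u = -8.
t^2 = 9 gives t = +/-3.
t^2 = -8 < 0 has no real solution.

t = -3 or t = 3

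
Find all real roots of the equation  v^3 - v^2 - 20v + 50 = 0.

v = -5

Possible rational roots are divisors of 50. Testing v = -5 gives 0, so (v + 5) is a factor.
Divide: v^3 - v^2 - 20v + 50 = (v + 5)(v^2 - 6v + 10).
The quadratic v^2 - 6v + 10 has discriminant -4 < 0, so no further real roots.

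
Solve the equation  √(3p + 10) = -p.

Square both sides: 3p + 10 = (-p)².
Expand and rearrange: p² - 3p - 10 = 0.
Solving gives p = 5 or p = -2.
Check each candidate in the original equation:
  p = 5: √(25) = 5, while -p = -5 — extraneous.
  p = -2: √(4) = 2, while -p = 2 — valid.

p = -2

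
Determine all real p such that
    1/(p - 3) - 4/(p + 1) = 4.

Multiply both sides by (p - 3)(p + 1):
(p + 1) - 4(p - 3) = 4(p - 3)(p + 1).
Expand and collect terms: 4p^2 - 5p - 25 = 0.
By the quadratic formula, p = (5 +/- sqrt(425)) / 8, so p ~= 3.2019 or p ~= -1.9519.
Neither value makes a denominator zero (p != 3, p != -1), so both are valid.

p = -1.9519 or p = 3.2019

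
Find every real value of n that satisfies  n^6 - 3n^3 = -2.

Let u = n^3. The equation becomes u^2 - 3u + 2 = 0.
Factor: (u - 2)(u - 1) = 0, so u = 2 or u = 1.
n^3 = 2 gives n = (2)^(1/3) ~= 1.2599.
n^3 = 1 gives n = 1.

n = 1 or n = 1.2599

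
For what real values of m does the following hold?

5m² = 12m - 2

m = 0.1802 or m = 2.2198

Rearrange to standard form: 5m² - 12m + 2 = 0.
Discriminant: (-12)² − 4·5·2 = 104.
Quadratic formula: m = (12 ± √104) / 10.
So m = √(26)/5 + 6/5 ≈ 2.2198 or m = 6/5 - √(26)/5 ≈ 0.1802.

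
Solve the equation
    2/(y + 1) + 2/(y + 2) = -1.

Multiply both sides by (y + 1)(y + 2):
2(y + 2) + 2(y + 1) = -(y + 1)(y + 2).
Expand and collect terms: -y² - 7y - 8 = 0.
By the quadratic formula, y = (7 ± √17) / -2, so y ≈ -5.5616 or y ≈ -1.4384.
Neither value makes a denominator zero (y ≠ -1, y ≠ -2), so both are valid.

y = -5.5616 or y = -1.4384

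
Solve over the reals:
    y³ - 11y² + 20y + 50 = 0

y = -1.3589 or y = 5 or y = 7.3589

Possible rational roots are divisors of 50. Testing y = 5 gives 0, so (y - 5) is a factor.
Divide: y³ - 11y² + 20y + 50 = (y - 5)(y² - 6y - 10).
Apply the quadratic formula to y² - 6y - 10 = 0: y = (6 ± √76)/2, i.e. y ≈ 7.3589 or y ≈ -1.3589.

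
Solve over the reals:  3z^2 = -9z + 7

Rearrange to standard form: 3z^2 + 9z - 7 = 0.
Discriminant: (9)^2 - 4*3*(-7) = 165.
Quadratic formula: z = (-9 +/- sqrt(165)) / 6.
So z = -3/2 + sqrt(165)/6 ~= 0.6409 or z = -sqrt(165)/6 - 3/2 ~= -3.6409.

z = -3.6409 or z = 0.6409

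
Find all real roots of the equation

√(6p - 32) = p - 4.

p = 6 or p = 8

Square both sides: 6p - 32 = (p - 4)².
Expand and rearrange: p² - 14p + 48 = 0.
Solving gives p = 8 or p = 6.
Check each candidate in the original equation:
  p = 8: √(16) = 4, while p - 4 = 4 — valid.
  p = 6: √(4) = 2, while p - 4 = 2 — valid.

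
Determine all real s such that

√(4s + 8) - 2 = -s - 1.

s = -1

Isolate the radical: √(4s + 8) = -s + 1.
Square both sides: 4s + 8 = (-s + 1)².
Expand and rearrange: s² - 6s - 7 = 0.
Solving gives s = 7 or s = -1.
Check each candidate in the original equation:
  s = 7: √(36) = 6, while -s + 1 = -6 — extraneous.
  s = -1: √(4) = 2, while -s + 1 = 2 — valid.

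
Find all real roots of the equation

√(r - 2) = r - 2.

Square both sides: r - 2 = (r - 2)².
Expand and rearrange: r² - 5r + 6 = 0.
Solving gives r = 3 or r = 2.
Check each candidate in the original equation:
  r = 3: √(1) = 1, while r - 2 = 1 — valid.
  r = 2: √(0) = 0, while r - 2 = 0 — valid.

r = 2 or r = 3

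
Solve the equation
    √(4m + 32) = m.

m = 8

Square both sides: 4m + 32 = (m)².
Expand and rearrange: m² - 4m - 32 = 0.
Solving gives m = 8 or m = -4.
Check each candidate in the original equation:
  m = 8: √(64) = 8, while m = 8 — valid.
  m = -4: √(16) = 4, while m = -4 — extraneous.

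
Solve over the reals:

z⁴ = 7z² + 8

Let u = z². The equation becomes u² - 7u - 8 = 0.
Factor: (u - 8)(u + 1) = 0, so u = 8 or u = -1.
z² = 8 gives z = ±2·√(2) ≈ ±2.8284.
z² = -1 < 0 has no real solution.

z = -2.8284 or z = 2.8284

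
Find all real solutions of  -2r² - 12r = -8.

Rearrange to standard form: -2r² - 12r + 8 = 0.
Discriminant: (-12)² − 4·(-2)·8 = 208.
Quadratic formula: r = (12 ± √208) / (-4).
So r = -√(13) - 3 ≈ -6.6056 or r = -3 + √(13) ≈ 0.6056.

r = -6.6056 or r = 0.6056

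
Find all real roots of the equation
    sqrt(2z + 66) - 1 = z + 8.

Isolate the radical: sqrt(2z + 66) = z + 9.
Square both sides: 2z + 66 = (z + 9)^2.
Expand and rearrange: z^2 + 16z + 15 = 0.
Solving gives z = -1 or z = -15.
Check each candidate in the original equation:
  z = -1: sqrt(64) = 8, while z + 9 = 8 — valid.
  z = -15: sqrt(36) = 6, while z + 9 = -6 — extraneous.

z = -1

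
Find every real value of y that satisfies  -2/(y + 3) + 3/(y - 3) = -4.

y = -2.4197 or y = 2.1697

Multiply both sides by (y + 3)(y - 3):
-2(y - 3) + 3(y + 3) = -4(y + 3)(y - 3).
Expand and collect terms: -4y² - y + 21 = 0.
By the quadratic formula, y = (1 ± √337) / -8, so y ≈ -2.4197 or y ≈ 2.1697.
Neither value makes a denominator zero (y ≠ -3, y ≠ 3), so both are valid.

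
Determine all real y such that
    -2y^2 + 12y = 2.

y = 0.1716 or y = 5.8284

Rearrange to standard form: -2y^2 + 12y - 2 = 0.
Discriminant: (12)^2 - 4*(-2)*(-2) = 128.
Quadratic formula: y = (-12 +/- sqrt(128)) / (-4).
So y = 3 - 2*sqrt(2) ~= 0.1716 or y = 2*sqrt(2) + 3 ~= 5.8284.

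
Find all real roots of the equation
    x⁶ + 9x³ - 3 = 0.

x = -2.1046 or x = 0.6853

Let u = x³. The equation becomes u² + 9u - 3 = 0.
By the quadratic formula, u = -9/2 + √(93)/2 or u = -√(93)/2 - 9/2.
x³ = -9/2 + √(93)/2 gives x = ∛(-9/2 + √(93)/2) ≈ 0.6853.
x³ = -√(93)/2 - 9/2 gives x = -∛(9/2 + √(93)/2) ≈ -2.1046.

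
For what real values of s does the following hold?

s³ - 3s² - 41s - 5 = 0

s = -5 or s = -0.1231 or s = 8.1231

Possible rational roots are divisors of -5. Testing s = -5 gives 0, so (s + 5) is a factor.
Divide: s³ - 3s² - 41s - 5 = (s + 5)(s² - 8s - 1).
Apply the quadratic formula to s² - 8s - 1 = 0: s = (8 ± √68)/2, i.e. s ≈ 8.1231 or s ≈ -0.1231.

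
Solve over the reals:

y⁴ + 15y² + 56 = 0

Let u = y². The equation becomes u² + 15u + 56 = 0.
Factor: (u + 7)(u + 8) = 0, so u = -7 or u = -8.
y² = -7 < 0 has no real solution.
y² = -8 < 0 has no real solution.

No real solutions.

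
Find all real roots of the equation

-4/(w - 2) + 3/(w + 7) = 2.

Multiply both sides by (w - 2)(w + 7):
-4(w + 7) + 3(w - 2) = 2(w - 2)(w + 7).
Expand and collect terms: 2w^2 + 11w + 6 = 0.
By the quadratic formula, w = (-11 +/- sqrt(73)) / 4, so w ~= -0.614 or w ~= -4.886.
Neither value makes a denominator zero (w != 2, w != -7), so both are valid.

w = -4.886 or w = -0.614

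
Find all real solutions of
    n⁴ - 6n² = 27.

Let u = n². The equation becomes u² - 6u - 27 = 0.
Factor: (u + 3)(u - 9) = 0, so u = -3 or u = 9.
n² = -3 < 0 has no real solution.
n² = 9 gives n = ±3.

n = -3 or n = 3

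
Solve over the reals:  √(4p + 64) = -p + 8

Square both sides: 4p + 64 = (-p + 8)².
Expand and rearrange: p² - 20p = 0.
Solving gives p = 20 or p = 0.
Check each candidate in the original equation:
  p = 20: √(144) = 12, while -p + 8 = -12 — extraneous.
  p = 0: √(64) = 8, while -p + 8 = 8 — valid.

p = 0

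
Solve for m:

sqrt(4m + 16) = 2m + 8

Square both sides: 4m + 16 = (2m + 8)^2.
Expand and rearrange: 4m^2 + 28m + 48 = 0.
Solving gives m = -3 or m = -4.
Check each candidate in the original equation:
  m = -3: sqrt(4) = 2, while 2m + 8 = 2 — valid.
  m = -4: sqrt(0) = 0, while 2m + 8 = 0 — valid.

m = -4 or m = -3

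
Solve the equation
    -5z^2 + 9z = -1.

Rearrange to standard form: -5z^2 + 9z + 1 = 0.
Discriminant: (9)^2 - 4*(-5)*1 = 101.
Quadratic formula: z = (-9 +/- sqrt(101)) / (-10).
So z = 9/10 - sqrt(101)/10 ~= -0.105 or z = 9/10 + sqrt(101)/10 ~= 1.905.

z = -0.105 or z = 1.905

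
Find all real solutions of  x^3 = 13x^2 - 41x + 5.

x = 0.127 or x = 5 or x = 7.873

Rearrange: x^3 - 13x^2 + 41x - 5 = 0.
Possible rational roots are divisors of -5. Testing x = 5 gives 0, so (x - 5) is a factor.
Divide: x^3 - 13x^2 + 41x - 5 = (x - 5)(x^2 - 8x + 1).
Apply the quadratic formula to x^2 - 8x + 1 = 0: x = (8 +/- sqrt(60))/2, i.e. x ~= 7.873 or x ~= 0.127.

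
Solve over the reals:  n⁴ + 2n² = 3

Let u = n². The equation becomes u² + 2u - 3 = 0.
Factor: (u - 1)(u + 3) = 0, so u = 1 or u = -3.
n² = 1 gives n = ±1.
n² = -3 < 0 has no real solution.

n = -1 or n = 1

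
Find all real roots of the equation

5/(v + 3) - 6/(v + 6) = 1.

v = -9.3589 or v = -0.6411

Multiply both sides by (v + 3)(v + 6):
5(v + 6) - 6(v + 3) = (v + 3)(v + 6).
Expand and collect terms: v² + 10v + 6 = 0.
By the quadratic formula, v = (-10 ± √76) / 2, so v ≈ -0.6411 or v ≈ -9.3589.
Neither value makes a denominator zero (v ≠ -3, v ≠ -6), so both are valid.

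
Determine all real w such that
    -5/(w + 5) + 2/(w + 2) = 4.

w = -6.1146 or w = -1.6354

Multiply both sides by (w + 5)(w + 2):
-5(w + 2) + 2(w + 5) = 4(w + 5)(w + 2).
Expand and collect terms: 4w² + 31w + 40 = 0.
By the quadratic formula, w = (-31 ± √321) / 8, so w ≈ -1.6354 or w ≈ -6.1146.
Neither value makes a denominator zero (w ≠ -5, w ≠ -2), so both are valid.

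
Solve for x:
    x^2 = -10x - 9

x = -9 or x = -1

Bring every term to one side: x^2 + 10x + 9 = 0.
Factor: (x + 9)(x + 1) = 0.
So x = -9 or x = -1.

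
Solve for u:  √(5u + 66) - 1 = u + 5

Isolate the radical: √(5u + 66) = u + 6.
Square both sides: 5u + 66 = (u + 6)².
Expand and rearrange: u² + 7u - 30 = 0.
Solving gives u = 3 or u = -10.
Check each candidate in the original equation:
  u = 3: √(81) = 9, while u + 6 = 9 — valid.
  u = -10: √(16) = 4, while u + 6 = -4 — extraneous.

u = 3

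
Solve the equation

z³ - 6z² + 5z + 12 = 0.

Possible rational roots are divisors of 12. Testing z = 4 gives 0, so (z - 4) is a factor.
Divide: z³ - 6z² + 5z + 12 = (z - 4)(z² - 2z - 3).
Factor the quadratic: z = 3 or z = -1.

z = -1 or z = 3 or z = 4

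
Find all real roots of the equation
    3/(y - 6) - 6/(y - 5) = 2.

Multiply both sides by (y - 6)(y - 5):
3(y - 5) - 6(y - 6) = 2(y - 6)(y - 5).
Expand and collect terms: 2y^2 - 19y + 39 = 0.
Factor or apply the quadratic formula: y = 6.5 or y = 3.
Neither value makes a denominator zero (y != 6, y != 5), so both are valid.

y = 3 or y = 6.5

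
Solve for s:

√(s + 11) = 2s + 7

Square both sides: s + 11 = (2s + 7)².
Expand and rearrange: 4s² + 27s + 38 = 0.
Solving gives s = -2 or s = -4.75.
Check each candidate in the original equation:
  s = -2: √(9) = 3, while 2s + 7 = 3 — valid.
  s = -4.75: √(6.25) = 2.5, while 2s + 7 = -2.5 — extraneous.

s = -2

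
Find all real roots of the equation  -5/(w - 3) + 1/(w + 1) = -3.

w = -1.2393 or w = 4.5726

Multiply both sides by (w - 3)(w + 1):
-5(w + 1) + (w - 3) = -3(w - 3)(w + 1).
Expand and collect terms: -3w^2 + 10w + 17 = 0.
By the quadratic formula, w = (-10 +/- sqrt(304)) / -6, so w ~= -1.2393 or w ~= 4.5726.
Neither value makes a denominator zero (w != 3, w != -1), so both are valid.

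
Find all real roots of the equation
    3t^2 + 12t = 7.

t = -4.5166 or t = 0.5166

Rearrange to standard form: 3t^2 + 12t - 7 = 0.
Discriminant: (12)^2 - 4*3*(-7) = 228.
Quadratic formula: t = (-12 +/- sqrt(228)) / 6.
So t = -2 + sqrt(57)/3 ~= 0.5166 or t = -sqrt(57)/3 - 2 ~= -4.5166.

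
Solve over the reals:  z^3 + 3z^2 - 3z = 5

Rearrange: z^3 + 3z^2 - 3z - 5 = 0.
Possible rational roots are divisors of -5. Testing z = -1 gives 0, so (z + 1) is a factor.
Divide: z^3 + 3z^2 - 3z - 5 = (z + 1)(z^2 + 2z - 5).
Apply the quadratic formula to z^2 + 2z - 5 = 0: z = (-2 +/- sqrt(24))/2, i.e. z ~= 1.4495 or z ~= -3.4495.

z = -3.4495 or z = -1 or z = 1.4495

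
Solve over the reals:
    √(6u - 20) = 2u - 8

u = 6

Square both sides: 6u - 20 = (2u - 8)².
Expand and rearrange: 4u² - 38u + 84 = 0.
Solving gives u = 6 or u = 3.5.
Check each candidate in the original equation:
  u = 6: √(16) = 4, while 2u - 8 = 4 — valid.
  u = 3.5: √(1) = 1, while 2u - 8 = -1 — extraneous.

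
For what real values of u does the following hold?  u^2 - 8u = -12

u = 2 or u = 6

Bring every term to one side: u^2 - 8u + 12 = 0.
Factor: (u - 2)(u - 6) = 0.
So u = 2 or u = 6.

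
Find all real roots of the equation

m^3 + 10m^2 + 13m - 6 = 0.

m = -8.3589 or m = -2 or m = 0.3589

Possible rational roots are divisors of -6. Testing m = -2 gives 0, so (m + 2) is a factor.
Divide: m^3 + 10m^2 + 13m - 6 = (m + 2)(m^2 + 8m - 3).
Apply the quadratic formula to m^2 + 8m - 3 = 0: m = (-8 +/- sqrt(76))/2, i.e. m ~= 0.3589 or m ~= -8.3589.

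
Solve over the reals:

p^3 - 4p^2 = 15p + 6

Rearrange: p^3 - 4p^2 - 15p - 6 = 0.
Possible rational roots are divisors of -6. Testing p = -2 gives 0, so (p + 2) is a factor.
Divide: p^3 - 4p^2 - 15p - 6 = (p + 2)(p^2 - 6p - 3).
Apply the quadratic formula to p^2 - 6p - 3 = 0: p = (6 +/- sqrt(48))/2, i.e. p ~= 6.4641 or p ~= -0.4641.

p = -2 or p = -0.4641 or p = 6.4641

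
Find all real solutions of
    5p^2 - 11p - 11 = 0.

p = -0.7466 or p = 2.9466

Discriminant: (-11)^2 - 4*5*(-11) = 341.
Quadratic formula: p = (11 +/- sqrt(341)) / 10.
So p = 11/10 + sqrt(341)/10 ~= 2.9466 or p = 11/10 - sqrt(341)/10 ~= -0.7466.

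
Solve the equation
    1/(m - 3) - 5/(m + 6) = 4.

m = -7.2202 or m = 3.2202

Multiply both sides by (m - 3)(m + 6):
(m + 6) - 5(m - 3) = 4(m - 3)(m + 6).
Expand and collect terms: 4m² + 16m - 93 = 0.
By the quadratic formula, m = (-16 ± √1744) / 8, so m ≈ 3.2202 or m ≈ -7.2202.
Neither value makes a denominator zero (m ≠ 3, m ≠ -6), so both are valid.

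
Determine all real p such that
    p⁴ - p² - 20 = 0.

Let u = p². The equation becomes u² - u - 20 = 0.
Factor: (u + 4)(u - 5) = 0, so u = -4 or u = 5.
p² = -4 < 0 has no real solution.
p² = 5 gives p = ±√(5) ≈ ±2.2361.

p = -2.2361 or p = 2.2361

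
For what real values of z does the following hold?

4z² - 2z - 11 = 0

z = -1.4271 or z = 1.9271

Discriminant: (-2)² − 4·4·(-11) = 180.
Quadratic formula: z = (2 ± √180) / 8.
So z = 1/4 + 3·√(5)/4 ≈ 1.9271 or z = 1/4 - 3·√(5)/4 ≈ -1.4271.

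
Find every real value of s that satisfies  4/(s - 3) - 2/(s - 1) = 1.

s = 0.1716 or s = 5.8284

Multiply both sides by (s - 3)(s - 1):
4(s - 1) - 2(s - 3) = (s - 3)(s - 1).
Expand and collect terms: s² - 6s + 1 = 0.
By the quadratic formula, s = (6 ± √32) / 2, so s ≈ 5.8284 or s ≈ 0.1716.
Neither value makes a denominator zero (s ≠ 3, s ≠ 1), so both are valid.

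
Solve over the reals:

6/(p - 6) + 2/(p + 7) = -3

Multiply both sides by (p - 6)(p + 7):
6(p + 7) + 2(p - 6) = -3(p - 6)(p + 7).
Expand and collect terms: -3p^2 - 11p + 96 = 0.
By the quadratic formula, p = (11 +/- sqrt(1273)) / -6, so p ~= -7.7799 or p ~= 4.1132.
Neither value makes a denominator zero (p != 6, p != -7), so both are valid.

p = -7.7799 or p = 4.1132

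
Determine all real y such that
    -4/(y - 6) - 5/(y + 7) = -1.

Multiply both sides by (y - 6)(y + 7):
-4(y + 7) - 5(y - 6) = -(y - 6)(y + 7).
Expand and collect terms: -y^2 + 8y + 40 = 0.
By the quadratic formula, y = (-8 +/- sqrt(224)) / -2, so y ~= -3.4833 or y ~= 11.4833.
Neither value makes a denominator zero (y != 6, y != -7), so both are valid.

y = -3.4833 or y = 11.4833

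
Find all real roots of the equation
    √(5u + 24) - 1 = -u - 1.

Isolate the radical: √(5u + 24) = -u.
Square both sides: 5u + 24 = (-u)².
Expand and rearrange: u² - 5u - 24 = 0.
Solving gives u = 8 or u = -3.
Check each candidate in the original equation:
  u = 8: √(64) = 8, while -u = -8 — extraneous.
  u = -3: √(9) = 3, while -u = 3 — valid.

u = -3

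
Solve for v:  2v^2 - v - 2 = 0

v = -0.7808 or v = 1.2808

Discriminant: (-1)^2 - 4*2*(-2) = 17.
Quadratic formula: v = (1 +/- sqrt(17)) / 4.
So v = 1/4 + sqrt(17)/4 ~= 1.2808 or v = 1/4 - sqrt(17)/4 ~= -0.7808.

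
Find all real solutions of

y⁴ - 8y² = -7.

Let u = y². The equation becomes u² - 8u + 7 = 0.
Factor: (u - 7)(u - 1) = 0, so u = 7 or u = 1.
y² = 7 gives y = ±√(7) ≈ ±2.6458.
y² = 1 gives y = ±1.

y = -2.6458 or y = -1 or y = 1 or y = 2.6458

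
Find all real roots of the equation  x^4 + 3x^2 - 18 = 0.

x = -1.7321 or x = 1.7321

Let u = x^2. The equation becomes u^2 + 3u - 18 = 0.
Factor: (u - 3)(u + 6) = 0, so u = 3 or u = -6.
x^2 = 3 gives x = +/-sqrt(3) ~= +/-1.7321.
x^2 = -6 < 0 has no real solution.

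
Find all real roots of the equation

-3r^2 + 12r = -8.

r = -0.582 or r = 4.582

Rearrange to standard form: -3r^2 + 12r + 8 = 0.
Discriminant: (12)^2 - 4*(-3)*8 = 240.
Quadratic formula: r = (-12 +/- sqrt(240)) / (-6).
So r = 2 - 2*sqrt(15)/3 ~= -0.582 or r = 2 + 2*sqrt(15)/3 ~= 4.582.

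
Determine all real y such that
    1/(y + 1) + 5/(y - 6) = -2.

y = -1.7386 or y = 3.7386

Multiply both sides by (y + 1)(y - 6):
(y - 6) + 5(y + 1) = -2(y + 1)(y - 6).
Expand and collect terms: -2y^2 + 4y + 13 = 0.
By the quadratic formula, y = (-4 +/- sqrt(120)) / -4, so y ~= -1.7386 or y ~= 3.7386.
Neither value makes a denominator zero (y != -1, y != 6), so both are valid.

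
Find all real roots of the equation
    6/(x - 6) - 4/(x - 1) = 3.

Multiply both sides by (x - 6)(x - 1):
6(x - 1) - 4(x - 6) = 3(x - 6)(x - 1).
Expand and collect terms: 3x^2 - 23x = 0.
Factor or apply the quadratic formula: x = 7.6667 or x = 0.
Neither value makes a denominator zero (x != 6, x != 1), so both are valid.

x = 0 or x = 7.6667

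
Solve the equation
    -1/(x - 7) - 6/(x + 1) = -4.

x = 0.4449 or x = 7.3051

Multiply both sides by (x - 7)(x + 1):
-(x + 1) - 6(x - 7) = -4(x - 7)(x + 1).
Expand and collect terms: -4x² + 31x - 13 = 0.
By the quadratic formula, x = (-31 ± √753) / -8, so x ≈ 0.4449 or x ≈ 7.3051.
Neither value makes a denominator zero (x ≠ 7, x ≠ -1), so both are valid.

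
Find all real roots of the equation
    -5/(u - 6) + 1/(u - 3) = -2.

Multiply both sides by (u - 6)(u - 3):
-5(u - 3) + (u - 6) = -2(u - 6)(u - 3).
Expand and collect terms: -2u² + 22u - 45 = 0.
By the quadratic formula, u = (-22 ± √124) / -4, so u ≈ 2.7161 or u ≈ 8.2839.
Neither value makes a denominator zero (u ≠ 6, u ≠ 3), so both are valid.

u = 2.7161 or u = 8.2839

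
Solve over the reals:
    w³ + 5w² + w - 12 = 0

Possible rational roots are divisors of -12. Testing w = -4 gives 0, so (w + 4) is a factor.
Divide: w³ + 5w² + w - 12 = (w + 4)(w² + w - 3).
Apply the quadratic formula to w² + w - 3 = 0: w = (-1 ± √13)/2, i.e. w ≈ 1.3028 or w ≈ -2.3028.

w = -4 or w = -2.3028 or w = 1.3028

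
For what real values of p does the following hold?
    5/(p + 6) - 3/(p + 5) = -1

Multiply both sides by (p + 6)(p + 5):
5(p + 5) - 3(p + 6) = -(p + 6)(p + 5).
Expand and collect terms: -p^2 - 13p - 37 = 0.
By the quadratic formula, p = (13 +/- sqrt(21)) / -2, so p ~= -8.7913 or p ~= -4.2087.
Neither value makes a denominator zero (p != -6, p != -5), so both are valid.

p = -8.7913 or p = -4.2087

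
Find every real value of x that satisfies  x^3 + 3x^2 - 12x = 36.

x = -3.4641 or x = -3 or x = 3.4641

Rearrange: x^3 + 3x^2 - 12x - 36 = 0.
Possible rational roots are divisors of -36. Testing x = -3 gives 0, so (x + 3) is a factor.
Divide: x^3 + 3x^2 - 12x - 36 = (x + 3)(x^2 - 12).
Apply the quadratic formula to x^2 - 12 = 0: x = (0 +/- sqrt(48))/2, i.e. x ~= 3.4641 or x ~= -3.4641.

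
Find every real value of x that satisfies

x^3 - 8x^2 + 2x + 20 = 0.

x = -1.3589 or x = 2 or x = 7.3589

Possible rational roots are divisors of 20. Testing x = 2 gives 0, so (x - 2) is a factor.
Divide: x^3 - 8x^2 + 2x + 20 = (x - 2)(x^2 - 6x - 10).
Apply the quadratic formula to x^2 - 6x - 10 = 0: x = (6 +/- sqrt(76))/2, i.e. x ~= 7.3589 or x ~= -1.3589.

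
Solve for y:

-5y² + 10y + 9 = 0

y = -0.6733 or y = 2.6733

Discriminant: (10)² − 4·(-5)·9 = 280.
Quadratic formula: y = (-10 ± √280) / (-10).
So y = 1 - √(70)/5 ≈ -0.6733 or y = 1 + √(70)/5 ≈ 2.6733.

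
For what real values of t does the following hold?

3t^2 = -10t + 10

t = -4.1387 or t = 0.8054

Rearrange to standard form: 3t^2 + 10t - 10 = 0.
Discriminant: (10)^2 - 4*3*(-10) = 220.
Quadratic formula: t = (-10 +/- sqrt(220)) / 6.
So t = -5/3 + sqrt(55)/3 ~= 0.8054 or t = -sqrt(55)/3 - 5/3 ~= -4.1387.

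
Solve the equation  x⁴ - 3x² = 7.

Let u = x². The equation becomes u² - 3u - 7 = 0.
By the quadratic formula, u = 3/2 + √(37)/2 or u = 3/2 - √(37)/2.
x² = 3/2 + √(37)/2 gives x = ±√(3/2 + √(37)/2) ≈ ±2.1311.
x² = 3/2 - √(37)/2 < 0 has no real solution.

x = -2.1311 or x = 2.1311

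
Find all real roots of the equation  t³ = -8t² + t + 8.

Rearrange: t³ + 8t² - t - 8 = 0.
Possible rational roots are divisors of -8. Testing t = -1 gives 0, so (t + 1) is a factor.
Divide: t³ + 8t² - t - 8 = (t + 1)(t² + 7t - 8).
Factor the quadratic: t = 1 or t = -8.

t = -8 or t = -1 or t = 1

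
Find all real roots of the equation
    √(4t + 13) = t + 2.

Square both sides: 4t + 13 = (t + 2)².
Expand and rearrange: t² - 9 = 0.
Solving gives t = 3 or t = -3.
Check each candidate in the original equation:
  t = 3: √(25) = 5, while t + 2 = 5 — valid.
  t = -3: √(1) = 1, while t + 2 = -1 — extraneous.

t = 3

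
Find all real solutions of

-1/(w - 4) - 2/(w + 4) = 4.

Multiply both sides by (w - 4)(w + 4):
-(w + 4) - 2(w - 4) = 4(w - 4)(w + 4).
Expand and collect terms: 4w^2 + 3w - 68 = 0.
By the quadratic formula, w = (-3 +/- sqrt(1097)) / 8, so w ~= 3.7651 or w ~= -4.5151.
Neither value makes a denominator zero (w != 4, w != -4), so both are valid.

w = -4.5151 or w = 3.7651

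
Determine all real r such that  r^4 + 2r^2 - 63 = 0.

Let u = r^2. The equation becomes u^2 + 2u - 63 = 0.
Factor: (u + 9)(u - 7) = 0, so u = -9 or u = 7.
r^2 = -9 < 0 has no real solution.
r^2 = 7 gives r = +/-sqrt(7) ~= +/-2.6458.

r = -2.6458 or r = 2.6458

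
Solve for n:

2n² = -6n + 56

n = -7 or n = 4

Bring every term to one side: 2n² + 6n - 56 = 0.
Factor: 2(n - 4)(n + 7) = 0.
So n = 4 or n = -7.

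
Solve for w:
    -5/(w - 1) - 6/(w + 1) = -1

w = 0 or w = 11

Multiply both sides by (w - 1)(w + 1):
-5(w + 1) - 6(w - 1) = -(w - 1)(w + 1).
Expand and collect terms: -w² + 11w = 0.
Factor or apply the quadratic formula: w = 0 or w = 11.
Neither value makes a denominator zero (w ≠ 1, w ≠ -1), so both are valid.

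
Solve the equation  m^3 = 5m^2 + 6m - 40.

m = -2.7016 or m = 3.7016 or m = 4

Rearrange: m^3 - 5m^2 - 6m + 40 = 0.
Possible rational roots are divisors of 40. Testing m = 4 gives 0, so (m - 4) is a factor.
Divide: m^3 - 5m^2 - 6m + 40 = (m - 4)(m^2 - m - 10).
Apply the quadratic formula to m^2 - m - 10 = 0: m = (1 +/- sqrt(41))/2, i.e. m ~= 3.7016 or m ~= -2.7016.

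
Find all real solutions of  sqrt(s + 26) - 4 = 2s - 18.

s = 10

Isolate the radical: sqrt(s + 26) = 2s - 14.
Square both sides: s + 26 = (2s - 14)^2.
Expand and rearrange: 4s^2 - 57s + 170 = 0.
Solving gives s = 10 or s = 4.25.
Check each candidate in the original equation:
  s = 10: sqrt(36) = 6, while 2s - 14 = 6 — valid.
  s = 4.25: sqrt(30.25) = 5.5, while 2s - 14 = -5.5 — extraneous.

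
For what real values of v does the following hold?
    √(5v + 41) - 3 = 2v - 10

v = 8

Isolate the radical: √(5v + 41) = 2v - 7.
Square both sides: 5v + 41 = (2v - 7)².
Expand and rearrange: 4v² - 33v + 8 = 0.
Solving gives v = 8 or v = 0.25.
Check each candidate in the original equation:
  v = 8: √(81) = 9, while 2v - 7 = 9 — valid.
  v = 0.25: √(42.25) = 6.5, while 2v - 7 = -6.5 — extraneous.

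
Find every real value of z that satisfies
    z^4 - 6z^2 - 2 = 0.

z = -2.5133 or z = 2.5133

Let u = z^2. The equation becomes u^2 - 6u - 2 = 0.
By the quadratic formula, u = 3 + sqrt(11) or u = 3 - sqrt(11).
z^2 = 3 + sqrt(11) gives z = +/-sqrt(3 + sqrt(11)) ~= +/-2.5133.
z^2 = 3 - sqrt(11) < 0 has no real solution.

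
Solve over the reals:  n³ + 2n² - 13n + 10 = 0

Possible rational roots are divisors of 10. Testing n = 1 gives 0, so (n - 1) is a factor.
Divide: n³ + 2n² - 13n + 10 = (n - 1)(n² + 3n - 10).
Factor the quadratic: n = 2 or n = -5.

n = -5 or n = 1 or n = 2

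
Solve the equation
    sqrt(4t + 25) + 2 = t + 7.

Isolate the radical: sqrt(4t + 25) = t + 5.
Square both sides: 4t + 25 = (t + 5)^2.
Expand and rearrange: t^2 + 6t = 0.
Solving gives t = 0 or t = -6.
Check each candidate in the original equation:
  t = 0: sqrt(25) = 5, while t + 5 = 5 — valid.
  t = -6: sqrt(1) = 1, while t + 5 = -1 — extraneous.

t = 0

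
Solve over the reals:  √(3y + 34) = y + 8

y = -3

Square both sides: 3y + 34 = (y + 8)².
Expand and rearrange: y² + 13y + 30 = 0.
Solving gives y = -3 or y = -10.
Check each candidate in the original equation:
  y = -3: √(25) = 5, while y + 8 = 5 — valid.
  y = -10: √(4) = 2, while y + 8 = -2 — extraneous.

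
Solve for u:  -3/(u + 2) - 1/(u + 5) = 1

u = -7.3028 or u = -3.6972

Multiply both sides by (u + 2)(u + 5):
-3(u + 5) - (u + 2) = (u + 2)(u + 5).
Expand and collect terms: u² + 11u + 27 = 0.
By the quadratic formula, u = (-11 ± √13) / 2, so u ≈ -3.6972 or u ≈ -7.3028.
Neither value makes a denominator zero (u ≠ -2, u ≠ -5), so both are valid.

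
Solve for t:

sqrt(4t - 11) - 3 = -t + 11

Isolate the radical: sqrt(4t - 11) = -t + 14.
Square both sides: 4t - 11 = (-t + 14)^2.
Expand and rearrange: t^2 - 32t + 207 = 0.
Solving gives t = 23 or t = 9.
Check each candidate in the original equation:
  t = 23: sqrt(81) = 9, while -t + 14 = -9 — extraneous.
  t = 9: sqrt(25) = 5, while -t + 14 = 5 — valid.

t = 9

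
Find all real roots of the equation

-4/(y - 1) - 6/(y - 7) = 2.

Multiply both sides by (y - 1)(y - 7):
-4(y - 7) - 6(y - 1) = 2(y - 1)(y - 7).
Expand and collect terms: 2y² - 6y - 20 = 0.
Factor or apply the quadratic formula: y = 5 or y = -2.
Neither value makes a denominator zero (y ≠ 1, y ≠ 7), so both are valid.

y = -2 or y = 5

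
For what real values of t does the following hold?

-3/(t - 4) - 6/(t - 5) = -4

Multiply both sides by (t - 4)(t - 5):
-3(t - 5) - 6(t - 4) = -4(t - 4)(t - 5).
Expand and collect terms: -4t^2 + 45t - 119 = 0.
Factor or apply the quadratic formula: t = 4.25 or t = 7.
Neither value makes a denominator zero (t != 4, t != 5), so both are valid.

t = 4.25 or t = 7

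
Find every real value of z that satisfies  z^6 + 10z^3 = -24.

Let u = z^3. The equation becomes u^2 + 10u + 24 = 0.
Factor: (u + 6)(u + 4) = 0, so u = -6 or u = -4.
z^3 = -6 gives z = -(6)^(1/3) ~= -1.8171.
z^3 = -4 gives z = -(4)^(1/3) ~= -1.5874.

z = -1.8171 or z = -1.5874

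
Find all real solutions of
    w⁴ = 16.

w = -2 or w = 2

Let u = w². The equation becomes u² - 16 = 0.
Factor: (u + 4)(u - 4) = 0, so u = -4 or u = 4.
w² = -4 < 0 has no real solution.
w² = 4 gives w = ±2.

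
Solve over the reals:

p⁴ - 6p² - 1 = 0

Let u = p². The equation becomes u² - 6u - 1 = 0.
By the quadratic formula, u = 3 + √(10) or u = 3 - √(10).
p² = 3 + √(10) gives p = ±√(3 + √(10)) ≈ ±2.4824.
p² = 3 - √(10) < 0 has no real solution.

p = -2.4824 or p = 2.4824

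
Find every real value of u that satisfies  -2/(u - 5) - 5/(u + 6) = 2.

u = -8.6969 or u = 4.1969

Multiply both sides by (u - 5)(u + 6):
-2(u + 6) - 5(u - 5) = 2(u - 5)(u + 6).
Expand and collect terms: 2u^2 + 9u - 73 = 0.
By the quadratic formula, u = (-9 +/- sqrt(665)) / 4, so u ~= 4.1969 or u ~= -8.6969.
Neither value makes a denominator zero (u != 5, u != -6), so both are valid.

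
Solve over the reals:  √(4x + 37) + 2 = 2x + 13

Isolate the radical: √(4x + 37) = 2x + 11.
Square both sides: 4x + 37 = (2x + 11)².
Expand and rearrange: 4x² + 40x + 84 = 0.
Solving gives x = -3 or x = -7.
Check each candidate in the original equation:
  x = -3: √(25) = 5, while 2x + 11 = 5 — valid.
  x = -7: √(9) = 3, while 2x + 11 = -3 — extraneous.

x = -3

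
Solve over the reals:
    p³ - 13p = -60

p = -5

Rearrange: p³ - 13p + 60 = 0.
Possible rational roots are divisors of 60. Testing p = -5 gives 0, so (p + 5) is a factor.
Divide: p³ - 13p + 60 = (p + 5)(p² - 5p + 12).
The quadratic p² - 5p + 12 has discriminant -23 < 0, so no further real roots.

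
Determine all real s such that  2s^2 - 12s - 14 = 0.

s = -1 or s = 7

Factor: 2(s - 7)(s + 1) = 0.
So s = 7 or s = -1.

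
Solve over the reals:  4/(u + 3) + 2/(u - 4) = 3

Multiply both sides by (u + 3)(u - 4):
4(u - 4) + 2(u + 3) = 3(u + 3)(u - 4).
Expand and collect terms: 3u² - 9u - 26 = 0.
By the quadratic formula, u = (9 ± √393) / 6, so u ≈ 4.804 or u ≈ -1.804.
Neither value makes a denominator zero (u ≠ -3, u ≠ 4), so both are valid.

u = -1.804 or u = 4.804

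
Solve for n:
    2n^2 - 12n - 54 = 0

n = -3 or n = 9

Factor: 2(n - 9)(n + 3) = 0.
So n = 9 or n = -3.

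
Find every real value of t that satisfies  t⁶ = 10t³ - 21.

Let u = t³. The equation becomes u² - 10u + 21 = 0.
Factor: (u - 7)(u - 3) = 0, so u = 7 or u = 3.
t³ = 7 gives t = ∛(7) ≈ 1.9129.
t³ = 3 gives t = ∛(3) ≈ 1.4422.

t = 1.4422 or t = 1.9129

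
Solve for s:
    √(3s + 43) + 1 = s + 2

Isolate the radical: √(3s + 43) = s + 1.
Square both sides: 3s + 43 = (s + 1)².
Expand and rearrange: s² - s - 42 = 0.
Solving gives s = 7 or s = -6.
Check each candidate in the original equation:
  s = 7: √(64) = 8, while s + 1 = 8 — valid.
  s = -6: √(25) = 5, while s + 1 = -5 — extraneous.

s = 7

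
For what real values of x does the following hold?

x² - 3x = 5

Rearrange to standard form: x² - 3x - 5 = 0.
Discriminant: (-3)² − 4·1·(-5) = 29.
Quadratic formula: x = (3 ± √29) / 2.
So x = 3/2 + √(29)/2 ≈ 4.1926 or x = 3/2 - √(29)/2 ≈ -1.1926.

x = -1.1926 or x = 4.1926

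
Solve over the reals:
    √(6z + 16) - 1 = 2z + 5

Isolate the radical: √(6z + 16) = 2z + 6.
Square both sides: 6z + 16 = (2z + 6)².
Expand and rearrange: 4z² + 18z + 20 = 0.
Solving gives z = -2 or z = -2.5.
Check each candidate in the original equation:
  z = -2: √(4) = 2, while 2z + 6 = 2 — valid.
  z = -2.5: √(1) = 1, while 2z + 6 = 1 — valid.

z = -2.5 or z = -2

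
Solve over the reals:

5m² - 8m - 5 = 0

Discriminant: (-8)² − 4·5·(-5) = 164.
Quadratic formula: m = (8 ± √164) / 10.
So m = 4/5 + √(41)/5 ≈ 2.0806 or m = 4/5 - √(41)/5 ≈ -0.4806.

m = -0.4806 or m = 2.0806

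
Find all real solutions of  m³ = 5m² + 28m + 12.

m = -3 or m = -0.4721 or m = 8.4721

Rearrange: m³ - 5m² - 28m - 12 = 0.
Possible rational roots are divisors of -12. Testing m = -3 gives 0, so (m + 3) is a factor.
Divide: m³ - 5m² - 28m - 12 = (m + 3)(m² - 8m - 4).
Apply the quadratic formula to m² - 8m - 4 = 0: m = (8 ± √80)/2, i.e. m ≈ 8.4721 or m ≈ -0.4721.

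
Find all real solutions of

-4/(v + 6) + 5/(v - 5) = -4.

Multiply both sides by (v + 6)(v - 5):
-4(v - 5) + 5(v + 6) = -4(v + 6)(v - 5).
Expand and collect terms: -4v^2 - 5v + 70 = 0.
By the quadratic formula, v = (5 +/- sqrt(1145)) / -8, so v ~= -4.8547 or v ~= 3.6047.
Neither value makes a denominator zero (v != -6, v != 5), so both are valid.

v = -4.8547 or v = 3.6047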